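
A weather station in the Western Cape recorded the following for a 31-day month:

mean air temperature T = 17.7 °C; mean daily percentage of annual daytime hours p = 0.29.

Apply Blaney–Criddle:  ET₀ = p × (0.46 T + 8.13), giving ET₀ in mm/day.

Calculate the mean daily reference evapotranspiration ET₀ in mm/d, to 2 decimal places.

ET₀ = 0.29 × (0.46 × 17.7 + 8.13) = 0.29 × 16.272 = 4.7189 mm/d

4.72 mm/d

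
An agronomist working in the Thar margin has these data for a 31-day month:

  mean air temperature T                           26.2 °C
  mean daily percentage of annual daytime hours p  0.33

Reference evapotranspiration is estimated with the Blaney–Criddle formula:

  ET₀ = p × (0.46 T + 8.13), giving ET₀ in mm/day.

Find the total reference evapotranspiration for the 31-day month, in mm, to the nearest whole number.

ET₀ = 0.33 × (0.46 × 26.2 + 8.13) = 0.33 × 20.182 = 6.6601 mm/d
Monthly total = 6.6601 × 31 = 206.463 mm

206 mm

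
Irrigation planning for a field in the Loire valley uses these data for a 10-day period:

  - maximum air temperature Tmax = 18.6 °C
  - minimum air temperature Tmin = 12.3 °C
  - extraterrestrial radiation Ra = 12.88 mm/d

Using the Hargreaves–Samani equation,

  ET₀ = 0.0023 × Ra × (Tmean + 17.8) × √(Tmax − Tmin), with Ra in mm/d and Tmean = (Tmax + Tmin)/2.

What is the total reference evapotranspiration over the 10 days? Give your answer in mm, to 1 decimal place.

Tmean = (18.6 + 12.3)/2 = 15.45 °C
ET₀ = 0.0023 × 12.88 × (15.45 + 17.8) × √6.3 = 0.0023 × 12.88 × 33.25 × 2.5100 = 2.4723 mm/d
Over 10 days: 2.4723 × 10 = 24.723 mm

24.7 mm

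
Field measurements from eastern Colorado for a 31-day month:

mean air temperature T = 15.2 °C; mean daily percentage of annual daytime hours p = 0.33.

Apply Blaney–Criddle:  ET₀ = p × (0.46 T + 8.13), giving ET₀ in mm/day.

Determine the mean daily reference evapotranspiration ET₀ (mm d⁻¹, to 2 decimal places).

ET₀ = 0.33 × (0.46 × 15.2 + 8.13) = 0.33 × 15.122 = 4.9903 mm/d

4.99 mm d⁻¹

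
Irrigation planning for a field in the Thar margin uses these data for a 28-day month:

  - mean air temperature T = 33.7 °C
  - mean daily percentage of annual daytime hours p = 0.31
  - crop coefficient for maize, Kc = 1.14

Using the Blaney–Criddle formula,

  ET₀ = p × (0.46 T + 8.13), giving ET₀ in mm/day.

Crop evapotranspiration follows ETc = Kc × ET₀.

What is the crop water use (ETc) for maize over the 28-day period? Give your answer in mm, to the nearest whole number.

ET₀ = 0.31 × (0.46 × 33.7 + 8.13) = 0.31 × 23.632 = 7.3259 mm/d
ETc = Kc × ET₀ = 1.14 × 7.3259 = 8.3515 mm/d
Over 28 days: 8.3515 × 28 = 233.842 mm

234 mm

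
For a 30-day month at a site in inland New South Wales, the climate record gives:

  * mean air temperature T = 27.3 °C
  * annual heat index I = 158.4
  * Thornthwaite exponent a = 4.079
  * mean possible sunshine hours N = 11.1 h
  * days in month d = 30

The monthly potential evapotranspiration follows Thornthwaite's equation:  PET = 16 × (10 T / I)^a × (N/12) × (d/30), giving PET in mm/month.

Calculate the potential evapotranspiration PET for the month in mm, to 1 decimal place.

136.3 mm

10T/I = 10 × 27.3 / 158.4 = 1.7235
(10T/I)^a = 1.7235^4.079 = 9.2113
Uncorrected PET = 16 × 9.2113 = 147.381 mm
Correction = (N/12)(d/30) = (11.1/12)(30/30) = 0.9250
PET = 147.381 × 0.9250 = 136.327 mm/month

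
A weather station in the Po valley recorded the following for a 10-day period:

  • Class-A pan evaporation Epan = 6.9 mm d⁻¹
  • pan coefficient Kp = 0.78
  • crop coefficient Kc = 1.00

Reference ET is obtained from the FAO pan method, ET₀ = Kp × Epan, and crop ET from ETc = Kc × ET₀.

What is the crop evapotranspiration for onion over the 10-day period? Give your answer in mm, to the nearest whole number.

54 mm

ET₀ = 0.78 × 6.9 = 5.3820 mm/d
ETc = Kc × ET₀ = 1.00 × 5.3820 = 5.3820 mm/d
Over 10 days: 5.3820 × 10 = 53.820 mm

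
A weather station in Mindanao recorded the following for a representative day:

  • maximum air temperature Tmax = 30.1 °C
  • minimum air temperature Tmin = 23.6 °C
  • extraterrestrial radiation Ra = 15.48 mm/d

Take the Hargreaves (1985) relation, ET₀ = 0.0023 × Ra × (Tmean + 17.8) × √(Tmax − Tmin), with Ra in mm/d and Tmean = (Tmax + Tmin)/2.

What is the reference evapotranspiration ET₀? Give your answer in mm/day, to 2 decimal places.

Tmean = (30.1 + 23.6)/2 = 26.85 °C
ET₀ = 0.0023 × 15.48 × (26.85 + 17.8) × √6.5 = 0.0023 × 15.48 × 44.65 × 2.5495 = 4.0530 mm/d

4.05 mm/day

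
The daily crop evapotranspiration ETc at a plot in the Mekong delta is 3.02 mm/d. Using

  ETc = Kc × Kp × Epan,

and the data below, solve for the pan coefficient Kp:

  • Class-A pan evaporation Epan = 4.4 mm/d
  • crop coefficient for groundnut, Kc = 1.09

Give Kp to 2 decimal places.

0.63

ETc = Kc × Kp × Epan  ⇒  Kp = ETc / (Kc × Epan)
Kp = 3.02 / (1.09 × 4.4) = 3.02 / 4.796 = 0.6297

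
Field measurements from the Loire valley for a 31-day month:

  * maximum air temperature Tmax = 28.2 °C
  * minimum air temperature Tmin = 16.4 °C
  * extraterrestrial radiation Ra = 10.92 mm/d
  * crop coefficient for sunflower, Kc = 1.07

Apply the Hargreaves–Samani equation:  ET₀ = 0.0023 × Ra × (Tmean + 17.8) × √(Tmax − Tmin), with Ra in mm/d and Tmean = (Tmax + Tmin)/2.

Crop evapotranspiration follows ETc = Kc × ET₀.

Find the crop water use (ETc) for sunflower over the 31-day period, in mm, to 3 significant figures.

Tmean = (28.2 + 16.4)/2 = 22.30 °C
ET₀ = 0.0023 × 10.92 × (22.30 + 17.8) × √11.8 = 0.0023 × 10.92 × 40.10 × 3.4351 = 3.4597 mm/d
ETc = Kc × ET₀ = 1.07 × 3.4597 = 3.7019 mm/d
Over 31 days: 3.7019 × 31 = 114.759 mm

115 mm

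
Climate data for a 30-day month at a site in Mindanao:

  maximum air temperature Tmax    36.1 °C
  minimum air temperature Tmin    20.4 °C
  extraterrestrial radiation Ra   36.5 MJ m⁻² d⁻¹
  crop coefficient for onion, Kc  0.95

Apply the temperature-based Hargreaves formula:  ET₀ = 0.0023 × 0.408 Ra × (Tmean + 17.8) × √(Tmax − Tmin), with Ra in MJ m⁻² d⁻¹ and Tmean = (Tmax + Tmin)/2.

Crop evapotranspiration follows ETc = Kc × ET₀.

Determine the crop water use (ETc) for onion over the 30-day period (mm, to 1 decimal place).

178.1 mm

Tmean = (36.1 + 20.4)/2 = 28.25 °C
0.408 Ra = 0.408 × 36.5 = 14.8920 mm/d equivalent
ET₀ = 0.0023 × 14.8920 × (28.25 + 17.8) × √15.7 = 0.0023 × 14.8920 × 46.05 × 3.9623 = 6.2497 mm/d
ETc = Kc × ET₀ = 0.95 × 6.2497 = 5.9372 mm/d
Over 30 days: 5.9372 × 30 = 178.116 mm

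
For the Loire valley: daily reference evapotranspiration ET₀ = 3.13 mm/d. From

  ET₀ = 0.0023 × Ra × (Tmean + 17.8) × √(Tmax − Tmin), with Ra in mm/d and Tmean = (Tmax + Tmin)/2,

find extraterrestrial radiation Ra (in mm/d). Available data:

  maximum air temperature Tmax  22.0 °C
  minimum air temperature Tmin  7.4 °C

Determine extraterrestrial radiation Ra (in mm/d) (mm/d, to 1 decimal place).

11.0 mm/d

Tmean = 14.70 °C; √ΔT = 3.8210
Ra = ET₀ / [0.0023 × (Tmean+17.8) × √ΔT] = 3.13 / (0.0023 × 32.50 × 3.8210) = 10.959 mm/d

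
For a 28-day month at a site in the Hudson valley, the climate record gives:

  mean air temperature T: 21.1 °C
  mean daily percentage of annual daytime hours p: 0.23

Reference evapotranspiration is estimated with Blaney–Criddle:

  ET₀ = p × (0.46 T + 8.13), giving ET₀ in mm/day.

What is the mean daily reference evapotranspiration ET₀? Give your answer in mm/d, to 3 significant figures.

ET₀ = 0.23 × (0.46 × 21.1 + 8.13) = 0.23 × 17.836 = 4.1023 mm/d

4.10 mm/d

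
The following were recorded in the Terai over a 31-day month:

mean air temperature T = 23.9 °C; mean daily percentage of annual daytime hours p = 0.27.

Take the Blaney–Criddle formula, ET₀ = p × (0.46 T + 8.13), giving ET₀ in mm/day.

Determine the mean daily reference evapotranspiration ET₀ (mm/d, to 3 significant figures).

ET₀ = 0.27 × (0.46 × 23.9 + 8.13) = 0.27 × 19.124 = 5.1635 mm/d

5.16 mm/d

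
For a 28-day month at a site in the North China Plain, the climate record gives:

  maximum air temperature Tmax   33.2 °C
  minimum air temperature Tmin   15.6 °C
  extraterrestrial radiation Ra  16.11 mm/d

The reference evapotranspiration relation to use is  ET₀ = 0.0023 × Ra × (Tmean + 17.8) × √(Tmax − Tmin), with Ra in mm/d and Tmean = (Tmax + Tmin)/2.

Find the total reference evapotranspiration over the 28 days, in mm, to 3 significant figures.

184 mm

Tmean = (33.2 + 15.6)/2 = 24.40 °C
ET₀ = 0.0023 × 16.11 × (24.40 + 17.8) × √17.6 = 0.0023 × 16.11 × 42.20 × 4.1952 = 6.5598 mm/d
Over 28 days: 6.5598 × 28 = 183.674 mm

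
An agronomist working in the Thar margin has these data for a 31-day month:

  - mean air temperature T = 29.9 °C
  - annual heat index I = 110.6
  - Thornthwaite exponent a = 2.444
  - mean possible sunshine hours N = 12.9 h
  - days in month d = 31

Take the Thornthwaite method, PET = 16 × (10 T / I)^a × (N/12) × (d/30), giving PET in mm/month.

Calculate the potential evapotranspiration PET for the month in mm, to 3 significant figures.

202 mm

10T/I = 10 × 29.9 / 110.6 = 2.7034
(10T/I)^a = 2.7034^2.444 = 11.3655
Uncorrected PET = 16 × 11.3655 = 181.848 mm
Correction = (N/12)(d/30) = (12.9/12)(31/30) = 1.1108
PET = 181.848 × 1.1108 = 201.997 mm/month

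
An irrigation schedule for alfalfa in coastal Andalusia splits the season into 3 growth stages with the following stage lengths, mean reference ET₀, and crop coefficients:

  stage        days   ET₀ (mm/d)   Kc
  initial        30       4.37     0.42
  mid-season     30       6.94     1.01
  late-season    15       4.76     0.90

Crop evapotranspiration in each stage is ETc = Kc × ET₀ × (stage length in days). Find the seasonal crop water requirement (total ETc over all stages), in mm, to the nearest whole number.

initial: 0.42 × 4.37 × 30 = 55.06 mm
mid-season: 1.01 × 6.94 × 30 = 210.28 mm
late-season: 0.90 × 4.76 × 15 = 64.26 mm
Seasonal total = 329.60 mm

330 mm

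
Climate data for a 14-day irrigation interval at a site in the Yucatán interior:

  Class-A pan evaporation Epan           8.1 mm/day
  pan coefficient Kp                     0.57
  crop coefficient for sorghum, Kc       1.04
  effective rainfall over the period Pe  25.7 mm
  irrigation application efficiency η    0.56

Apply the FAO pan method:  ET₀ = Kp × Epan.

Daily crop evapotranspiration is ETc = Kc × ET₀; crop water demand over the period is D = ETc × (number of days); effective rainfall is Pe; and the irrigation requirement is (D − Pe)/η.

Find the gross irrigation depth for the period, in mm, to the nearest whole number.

74 mm

ET₀ = 0.57 × 8.1 = 4.6170 mm/d
ETc = Kc × ET₀ = 1.04 × 4.6170 = 4.8017 mm/d
Crop demand D = ETc × 14 d = 4.8017 × 14 = 67.224 mm
D − Pe = 67.224 − 25.7 = 41.524 mm
Gross irrigation = 41.524 / 0.56 = 74.150 mm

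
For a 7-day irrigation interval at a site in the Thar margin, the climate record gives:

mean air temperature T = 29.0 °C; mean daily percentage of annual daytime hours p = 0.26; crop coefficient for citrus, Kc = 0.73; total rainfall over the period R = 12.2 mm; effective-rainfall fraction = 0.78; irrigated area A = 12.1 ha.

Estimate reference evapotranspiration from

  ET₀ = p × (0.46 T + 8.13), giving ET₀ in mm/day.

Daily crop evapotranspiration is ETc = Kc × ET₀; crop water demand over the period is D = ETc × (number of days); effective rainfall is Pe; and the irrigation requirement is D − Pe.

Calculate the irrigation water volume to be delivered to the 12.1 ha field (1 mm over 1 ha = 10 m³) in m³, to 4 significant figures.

ET₀ = 0.26 × (0.46 × 29.0 + 8.13) = 0.26 × 21.470 = 5.5822 mm/d
ETc = Kc × ET₀ = 0.73 × 5.5822 = 4.0750 mm/d
Crop demand D = ETc × 7 d = 4.0750 × 7 = 28.525 mm
Pe = 0.78 × 12.2 = 9.516 mm
D − Pe = 28.525 − 9.516 = 19.009 mm
Volume = 19.009 mm × 12.1 ha × 10 = 2300.1 m³

2300 m³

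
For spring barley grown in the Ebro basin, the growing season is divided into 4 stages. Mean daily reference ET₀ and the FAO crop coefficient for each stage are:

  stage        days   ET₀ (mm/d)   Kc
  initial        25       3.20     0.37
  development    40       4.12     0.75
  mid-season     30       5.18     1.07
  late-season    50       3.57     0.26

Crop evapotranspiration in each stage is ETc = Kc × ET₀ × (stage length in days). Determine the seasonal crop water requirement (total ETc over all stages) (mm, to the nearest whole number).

366 mm

initial: 0.37 × 3.20 × 25 = 29.60 mm
development: 0.75 × 4.12 × 40 = 123.60 mm
mid-season: 1.07 × 5.18 × 30 = 166.28 mm
late-season: 0.26 × 3.57 × 50 = 46.41 mm
Seasonal total = 365.89 mm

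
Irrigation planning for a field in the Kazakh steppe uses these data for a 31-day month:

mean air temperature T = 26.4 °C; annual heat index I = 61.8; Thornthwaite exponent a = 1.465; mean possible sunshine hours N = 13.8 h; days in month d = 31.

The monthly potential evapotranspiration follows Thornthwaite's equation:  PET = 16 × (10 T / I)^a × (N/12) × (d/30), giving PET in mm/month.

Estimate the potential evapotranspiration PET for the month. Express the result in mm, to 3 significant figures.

10T/I = 10 × 26.4 / 61.8 = 4.2718
(10T/I)^a = 4.2718^1.465 = 8.3916
Uncorrected PET = 16 × 8.3916 = 134.266 mm
Correction = (N/12)(d/30) = (13.8/12)(31/30) = 1.1883
PET = 134.266 × 1.1883 = 159.548 mm/month

160 mm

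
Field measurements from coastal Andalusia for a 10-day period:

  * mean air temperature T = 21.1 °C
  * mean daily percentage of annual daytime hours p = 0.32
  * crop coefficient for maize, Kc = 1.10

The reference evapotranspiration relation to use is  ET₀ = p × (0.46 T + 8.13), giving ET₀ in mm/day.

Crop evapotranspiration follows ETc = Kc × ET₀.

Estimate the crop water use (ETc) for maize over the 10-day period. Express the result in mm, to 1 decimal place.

ET₀ = 0.32 × (0.46 × 21.1 + 8.13) = 0.32 × 17.836 = 5.7075 mm/d
ETc = Kc × ET₀ = 1.10 × 5.7075 = 6.2783 mm/d
Over 10 days: 6.2783 × 10 = 62.783 mm

62.8 mm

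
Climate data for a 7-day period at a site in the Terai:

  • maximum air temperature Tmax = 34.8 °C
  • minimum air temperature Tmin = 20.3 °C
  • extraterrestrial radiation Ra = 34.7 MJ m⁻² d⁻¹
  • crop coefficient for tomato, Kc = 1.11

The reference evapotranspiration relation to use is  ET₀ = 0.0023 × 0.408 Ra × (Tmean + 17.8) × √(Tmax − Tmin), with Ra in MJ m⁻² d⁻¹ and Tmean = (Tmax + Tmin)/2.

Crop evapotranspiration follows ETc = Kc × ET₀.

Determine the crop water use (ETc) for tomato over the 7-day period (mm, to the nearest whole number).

Tmean = (34.8 + 20.3)/2 = 27.55 °C
0.408 Ra = 0.408 × 34.7 = 14.1576 mm/d equivalent
ET₀ = 0.0023 × 14.1576 × (27.55 + 17.8) × √14.5 = 0.0023 × 14.1576 × 45.35 × 3.8079 = 5.6232 mm/d
ETc = Kc × ET₀ = 1.11 × 5.6232 = 6.2418 mm/d
Over 7 days: 6.2418 × 7 = 43.693 mm

44 mm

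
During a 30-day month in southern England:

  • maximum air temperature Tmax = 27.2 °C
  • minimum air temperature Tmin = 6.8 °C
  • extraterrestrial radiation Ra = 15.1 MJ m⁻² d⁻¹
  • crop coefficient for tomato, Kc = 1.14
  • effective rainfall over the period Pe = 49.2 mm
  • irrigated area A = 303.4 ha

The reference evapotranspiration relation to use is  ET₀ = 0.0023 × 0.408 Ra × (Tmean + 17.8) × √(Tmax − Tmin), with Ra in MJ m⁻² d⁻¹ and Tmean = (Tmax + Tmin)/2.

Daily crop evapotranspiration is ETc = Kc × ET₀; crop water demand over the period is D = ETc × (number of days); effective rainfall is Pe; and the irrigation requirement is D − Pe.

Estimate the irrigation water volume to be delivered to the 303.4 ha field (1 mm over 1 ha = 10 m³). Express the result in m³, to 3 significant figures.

Tmean = (27.2 + 6.8)/2 = 17.00 °C
0.408 Ra = 0.408 × 15.1 = 6.1608 mm/d equivalent
ET₀ = 0.0023 × 6.1608 × (17.00 + 17.8) × √20.4 = 0.0023 × 6.1608 × 34.80 × 4.5166 = 2.2272 mm/d
ETc = Kc × ET₀ = 1.14 × 2.2272 = 2.5390 mm/d
Crop demand D = ETc × 30 d = 2.5390 × 30 = 76.170 mm
D − Pe = 76.170 − 49.2 = 26.970 mm
Volume = 26.970 mm × 303.4 ha × 10 = 81827.0 m³

81800 m³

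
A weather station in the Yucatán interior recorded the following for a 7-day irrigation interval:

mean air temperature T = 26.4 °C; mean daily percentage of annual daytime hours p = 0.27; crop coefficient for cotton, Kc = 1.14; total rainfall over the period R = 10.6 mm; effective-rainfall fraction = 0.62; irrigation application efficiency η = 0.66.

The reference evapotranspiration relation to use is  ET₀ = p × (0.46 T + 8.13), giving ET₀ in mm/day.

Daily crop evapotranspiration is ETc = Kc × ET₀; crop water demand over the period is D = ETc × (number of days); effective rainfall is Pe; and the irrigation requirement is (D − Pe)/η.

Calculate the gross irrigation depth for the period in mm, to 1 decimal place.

ET₀ = 0.27 × (0.46 × 26.4 + 8.13) = 0.27 × 20.274 = 5.4740 mm/d
ETc = Kc × ET₀ = 1.14 × 5.4740 = 6.2404 mm/d
Crop demand D = ETc × 7 d = 6.2404 × 7 = 43.683 mm
Pe = 0.62 × 10.6 = 6.572 mm
D − Pe = 43.683 − 6.572 = 37.111 mm
Gross irrigation = 37.111 / 0.66 = 56.229 mm

56.2 mm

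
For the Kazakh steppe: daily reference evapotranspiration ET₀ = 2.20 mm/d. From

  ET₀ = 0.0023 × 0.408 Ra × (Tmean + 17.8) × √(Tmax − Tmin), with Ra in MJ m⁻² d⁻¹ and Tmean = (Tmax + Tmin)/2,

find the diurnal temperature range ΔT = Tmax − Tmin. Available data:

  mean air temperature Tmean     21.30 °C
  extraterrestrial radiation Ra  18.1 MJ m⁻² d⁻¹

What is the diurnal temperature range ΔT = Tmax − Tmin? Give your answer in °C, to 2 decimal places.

√ΔT = ET₀ / [0.0023 × 0.408 × Ra × (Tmean+17.8)] = 2.20 / (0.0023 × 7.3848 × 39.10) = 3.3127
ΔT = 3.3127² = 10.974 °C

10.97 °C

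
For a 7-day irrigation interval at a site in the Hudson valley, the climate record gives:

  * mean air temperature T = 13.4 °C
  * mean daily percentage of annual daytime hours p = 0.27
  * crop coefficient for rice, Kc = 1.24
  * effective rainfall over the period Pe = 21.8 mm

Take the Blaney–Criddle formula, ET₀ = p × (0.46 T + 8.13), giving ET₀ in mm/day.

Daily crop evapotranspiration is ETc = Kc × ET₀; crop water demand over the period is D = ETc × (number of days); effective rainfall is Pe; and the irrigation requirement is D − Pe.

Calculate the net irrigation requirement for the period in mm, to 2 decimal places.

11.70 mm

ET₀ = 0.27 × (0.46 × 13.4 + 8.13) = 0.27 × 14.294 = 3.8594 mm/d
ETc = Kc × ET₀ = 1.24 × 3.8594 = 4.7857 mm/d
Crop demand D = ETc × 7 d = 4.7857 × 7 = 33.500 mm
D − Pe = 33.500 − 21.8 = 11.700 mm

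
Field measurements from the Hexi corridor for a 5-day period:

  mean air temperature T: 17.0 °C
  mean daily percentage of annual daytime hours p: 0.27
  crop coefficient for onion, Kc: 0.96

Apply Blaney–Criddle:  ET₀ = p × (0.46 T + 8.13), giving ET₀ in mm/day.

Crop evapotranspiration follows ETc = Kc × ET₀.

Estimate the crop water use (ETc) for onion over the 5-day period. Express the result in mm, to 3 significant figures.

ET₀ = 0.27 × (0.46 × 17.0 + 8.13) = 0.27 × 15.950 = 4.3065 mm/d
ETc = Kc × ET₀ = 0.96 × 4.3065 = 4.1342 mm/d
Over 5 days: 4.1342 × 5 = 20.671 mm

20.7 mm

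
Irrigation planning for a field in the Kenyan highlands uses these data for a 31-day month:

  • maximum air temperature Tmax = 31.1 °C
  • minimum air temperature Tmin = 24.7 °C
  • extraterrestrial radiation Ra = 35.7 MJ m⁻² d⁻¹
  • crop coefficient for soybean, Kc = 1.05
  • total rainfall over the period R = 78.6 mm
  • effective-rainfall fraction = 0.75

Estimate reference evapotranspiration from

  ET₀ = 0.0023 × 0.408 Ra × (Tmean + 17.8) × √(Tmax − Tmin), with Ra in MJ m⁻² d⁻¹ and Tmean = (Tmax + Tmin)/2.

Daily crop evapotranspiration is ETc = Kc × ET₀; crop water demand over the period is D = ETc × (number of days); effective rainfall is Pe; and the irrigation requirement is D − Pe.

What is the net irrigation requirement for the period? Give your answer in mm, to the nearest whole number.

Tmean = (31.1 + 24.7)/2 = 27.90 °C
0.408 Ra = 0.408 × 35.7 = 14.5656 mm/d equivalent
ET₀ = 0.0023 × 14.5656 × (27.90 + 17.8) × √6.4 = 0.0023 × 14.5656 × 45.70 × 2.5298 = 3.8731 mm/d
ETc = Kc × ET₀ = 1.05 × 3.8731 = 4.0668 mm/d
Crop demand D = ETc × 31 d = 4.0668 × 31 = 126.071 mm
Pe = 0.75 × 78.6 = 58.950 mm
D − Pe = 126.071 − 58.950 = 67.121 mm

67 mm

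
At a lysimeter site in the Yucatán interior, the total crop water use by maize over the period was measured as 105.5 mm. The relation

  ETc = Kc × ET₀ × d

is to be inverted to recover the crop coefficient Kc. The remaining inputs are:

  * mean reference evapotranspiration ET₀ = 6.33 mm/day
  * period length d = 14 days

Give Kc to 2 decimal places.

1.19

ETc = Kc × ET₀ × d  ⇒  Kc = ETc / (ET₀ × d)
Kc = 105.5 / (6.33 × 14) = 105.5 / 88.62 = 1.1905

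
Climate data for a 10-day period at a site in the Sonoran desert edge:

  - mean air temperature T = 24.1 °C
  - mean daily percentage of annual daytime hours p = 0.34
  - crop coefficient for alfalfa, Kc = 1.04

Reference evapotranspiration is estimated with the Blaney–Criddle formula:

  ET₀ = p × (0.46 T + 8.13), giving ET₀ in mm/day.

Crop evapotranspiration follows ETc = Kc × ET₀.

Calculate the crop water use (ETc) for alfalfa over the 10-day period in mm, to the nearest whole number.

ET₀ = 0.34 × (0.46 × 24.1 + 8.13) = 0.34 × 19.216 = 6.5334 mm/d
ETc = Kc × ET₀ = 1.04 × 6.5334 = 6.7947 mm/d
Over 10 days: 6.7947 × 10 = 67.947 mm

68 mm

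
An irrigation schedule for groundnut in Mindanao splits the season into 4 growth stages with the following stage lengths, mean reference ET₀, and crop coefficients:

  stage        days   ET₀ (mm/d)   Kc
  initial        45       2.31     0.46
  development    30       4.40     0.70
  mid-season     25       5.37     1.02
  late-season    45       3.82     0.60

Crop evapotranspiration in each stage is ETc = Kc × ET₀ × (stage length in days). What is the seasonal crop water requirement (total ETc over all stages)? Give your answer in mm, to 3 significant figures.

380 mm

initial: 0.46 × 2.31 × 45 = 47.82 mm
development: 0.70 × 4.40 × 30 = 92.40 mm
mid-season: 1.02 × 5.37 × 25 = 136.94 mm
late-season: 0.60 × 3.82 × 45 = 103.14 mm
Seasonal total = 380.30 mm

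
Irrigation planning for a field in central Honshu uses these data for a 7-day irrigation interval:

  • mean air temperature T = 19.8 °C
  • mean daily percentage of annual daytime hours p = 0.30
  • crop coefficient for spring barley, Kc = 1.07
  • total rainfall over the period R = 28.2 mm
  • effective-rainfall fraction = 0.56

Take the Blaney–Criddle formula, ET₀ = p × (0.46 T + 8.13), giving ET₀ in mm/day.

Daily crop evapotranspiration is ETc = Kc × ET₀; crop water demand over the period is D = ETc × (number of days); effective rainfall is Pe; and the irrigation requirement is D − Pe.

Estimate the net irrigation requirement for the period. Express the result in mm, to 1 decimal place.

ET₀ = 0.30 × (0.46 × 19.8 + 8.13) = 0.30 × 17.238 = 5.1714 mm/d
ETc = Kc × ET₀ = 1.07 × 5.1714 = 5.5334 mm/d
Crop demand D = ETc × 7 d = 5.5334 × 7 = 38.734 mm
Pe = 0.56 × 28.2 = 15.792 mm
D − Pe = 38.734 − 15.792 = 22.942 mm

22.9 mm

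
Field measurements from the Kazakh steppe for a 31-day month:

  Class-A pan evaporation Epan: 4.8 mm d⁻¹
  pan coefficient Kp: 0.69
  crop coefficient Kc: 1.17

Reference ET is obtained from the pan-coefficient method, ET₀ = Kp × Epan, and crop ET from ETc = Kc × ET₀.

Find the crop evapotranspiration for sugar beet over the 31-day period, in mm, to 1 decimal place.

ET₀ = 0.69 × 4.8 = 3.3120 mm/d
ETc = Kc × ET₀ = 1.17 × 3.3120 = 3.8750 mm/d
Over 31 days: 3.8750 × 31 = 120.125 mm

120.1 mm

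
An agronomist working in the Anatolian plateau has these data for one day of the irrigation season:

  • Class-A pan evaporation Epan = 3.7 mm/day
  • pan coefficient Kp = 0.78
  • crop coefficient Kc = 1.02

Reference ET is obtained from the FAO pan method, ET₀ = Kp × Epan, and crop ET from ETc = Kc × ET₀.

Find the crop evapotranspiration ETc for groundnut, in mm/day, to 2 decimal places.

2.94 mm/day

ET₀ = 0.78 × 3.7 = 2.8860 mm/d
ETc = Kc × ET₀ = 1.02 × 2.8860 = 2.9437 mm/d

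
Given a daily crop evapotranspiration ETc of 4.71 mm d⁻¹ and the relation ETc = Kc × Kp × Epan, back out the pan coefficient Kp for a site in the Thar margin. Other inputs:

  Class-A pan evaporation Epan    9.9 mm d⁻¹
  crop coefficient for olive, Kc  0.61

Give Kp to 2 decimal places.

ETc = Kc × Kp × Epan  ⇒  Kp = ETc / (Kc × Epan)
Kp = 4.71 / (0.61 × 9.9) = 4.71 / 6.039 = 0.7799

0.78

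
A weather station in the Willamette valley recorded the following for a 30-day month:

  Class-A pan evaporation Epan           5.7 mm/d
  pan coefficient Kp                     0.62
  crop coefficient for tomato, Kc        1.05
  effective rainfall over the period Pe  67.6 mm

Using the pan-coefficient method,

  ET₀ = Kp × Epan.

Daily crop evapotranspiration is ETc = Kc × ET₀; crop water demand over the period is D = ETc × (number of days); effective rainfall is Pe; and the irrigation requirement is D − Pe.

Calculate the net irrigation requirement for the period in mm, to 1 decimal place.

43.7 mm

ET₀ = 0.62 × 5.7 = 3.5340 mm/d
ETc = Kc × ET₀ = 1.05 × 3.5340 = 3.7107 mm/d
Crop demand D = ETc × 30 d = 3.7107 × 30 = 111.321 mm
D − Pe = 111.321 − 67.6 = 43.721 mm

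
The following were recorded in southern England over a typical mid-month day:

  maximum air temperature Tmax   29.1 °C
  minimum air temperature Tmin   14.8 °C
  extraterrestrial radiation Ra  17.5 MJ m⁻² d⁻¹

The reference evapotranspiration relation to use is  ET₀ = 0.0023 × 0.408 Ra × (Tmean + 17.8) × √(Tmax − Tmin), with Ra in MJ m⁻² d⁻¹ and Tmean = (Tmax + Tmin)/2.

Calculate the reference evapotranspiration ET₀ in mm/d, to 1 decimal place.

2.5 mm/d

Tmean = (29.1 + 14.8)/2 = 21.95 °C
0.408 Ra = 0.408 × 17.5 = 7.1400 mm/d equivalent
ET₀ = 0.0023 × 7.1400 × (21.95 + 17.8) × √14.3 = 0.0023 × 7.1400 × 39.75 × 3.7815 = 2.4685 mm/d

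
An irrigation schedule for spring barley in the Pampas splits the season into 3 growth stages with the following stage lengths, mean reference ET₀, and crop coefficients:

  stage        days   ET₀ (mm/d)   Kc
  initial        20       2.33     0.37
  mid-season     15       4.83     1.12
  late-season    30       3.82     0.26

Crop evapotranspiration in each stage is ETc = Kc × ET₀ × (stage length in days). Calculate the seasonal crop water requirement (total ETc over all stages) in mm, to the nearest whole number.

initial: 0.37 × 2.33 × 20 = 17.24 mm
mid-season: 1.12 × 4.83 × 15 = 81.14 mm
late-season: 0.26 × 3.82 × 30 = 29.80 mm
Seasonal total = 128.18 mm

128 mm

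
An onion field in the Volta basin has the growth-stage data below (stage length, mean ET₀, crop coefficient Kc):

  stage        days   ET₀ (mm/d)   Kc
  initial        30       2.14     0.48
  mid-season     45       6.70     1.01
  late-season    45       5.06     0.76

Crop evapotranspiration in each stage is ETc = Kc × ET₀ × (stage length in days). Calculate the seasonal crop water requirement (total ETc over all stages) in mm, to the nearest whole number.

initial: 0.48 × 2.14 × 30 = 30.82 mm
mid-season: 1.01 × 6.70 × 45 = 304.52 mm
late-season: 0.76 × 5.06 × 45 = 173.05 mm
Seasonal total = 508.39 mm

508 mm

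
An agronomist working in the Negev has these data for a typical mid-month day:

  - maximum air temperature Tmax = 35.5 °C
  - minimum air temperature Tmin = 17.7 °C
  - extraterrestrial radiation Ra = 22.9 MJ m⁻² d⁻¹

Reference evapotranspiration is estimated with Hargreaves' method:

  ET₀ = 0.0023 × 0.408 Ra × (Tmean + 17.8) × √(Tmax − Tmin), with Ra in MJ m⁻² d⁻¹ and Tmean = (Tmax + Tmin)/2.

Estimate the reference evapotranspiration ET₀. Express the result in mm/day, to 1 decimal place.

Tmean = (35.5 + 17.7)/2 = 26.60 °C
0.408 Ra = 0.408 × 22.9 = 9.3432 mm/d equivalent
ET₀ = 0.0023 × 9.3432 × (26.60 + 17.8) × √17.8 = 0.0023 × 9.3432 × 44.40 × 4.2190 = 4.0255 mm/d

4.0 mm/day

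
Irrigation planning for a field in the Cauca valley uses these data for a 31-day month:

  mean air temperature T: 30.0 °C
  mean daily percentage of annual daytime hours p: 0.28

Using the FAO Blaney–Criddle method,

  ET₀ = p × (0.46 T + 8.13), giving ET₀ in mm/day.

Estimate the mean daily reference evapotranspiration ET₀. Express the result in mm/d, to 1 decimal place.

ET₀ = 0.28 × (0.46 × 30.0 + 8.13) = 0.28 × 21.930 = 6.1404 mm/d

6.1 mm/d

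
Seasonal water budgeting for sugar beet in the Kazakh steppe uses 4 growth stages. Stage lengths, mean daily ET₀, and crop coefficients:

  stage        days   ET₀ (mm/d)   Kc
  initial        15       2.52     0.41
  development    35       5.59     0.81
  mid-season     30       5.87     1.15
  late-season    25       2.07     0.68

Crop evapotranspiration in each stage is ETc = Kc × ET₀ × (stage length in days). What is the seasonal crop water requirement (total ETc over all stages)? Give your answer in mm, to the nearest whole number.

412 mm

initial: 0.41 × 2.52 × 15 = 15.50 mm
development: 0.81 × 5.59 × 35 = 158.48 mm
mid-season: 1.15 × 5.87 × 30 = 202.52 mm
late-season: 0.68 × 2.07 × 25 = 35.19 mm
Seasonal total = 411.69 mm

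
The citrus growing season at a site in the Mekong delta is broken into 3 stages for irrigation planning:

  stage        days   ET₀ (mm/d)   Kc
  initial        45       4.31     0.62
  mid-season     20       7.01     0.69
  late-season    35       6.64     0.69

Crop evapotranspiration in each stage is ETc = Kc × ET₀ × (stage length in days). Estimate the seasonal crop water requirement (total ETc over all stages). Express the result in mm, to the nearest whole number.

377 mm

initial: 0.62 × 4.31 × 45 = 120.25 mm
mid-season: 0.69 × 7.01 × 20 = 96.74 mm
late-season: 0.69 × 6.64 × 35 = 160.36 mm
Seasonal total = 377.35 mm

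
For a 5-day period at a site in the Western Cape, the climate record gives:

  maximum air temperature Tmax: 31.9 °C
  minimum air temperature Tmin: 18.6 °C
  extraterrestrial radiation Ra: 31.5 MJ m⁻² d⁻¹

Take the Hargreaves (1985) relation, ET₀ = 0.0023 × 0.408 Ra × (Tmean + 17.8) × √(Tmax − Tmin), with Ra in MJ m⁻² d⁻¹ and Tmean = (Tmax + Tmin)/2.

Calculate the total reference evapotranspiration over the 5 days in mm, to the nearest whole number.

Tmean = (31.9 + 18.6)/2 = 25.25 °C
0.408 Ra = 0.408 × 31.5 = 12.8520 mm/d equivalent
ET₀ = 0.0023 × 12.8520 × (25.25 + 17.8) × √13.3 = 0.0023 × 12.8520 × 43.05 × 3.6469 = 4.6408 mm/d
Over 5 days: 4.6408 × 5 = 23.204 mm

23 mm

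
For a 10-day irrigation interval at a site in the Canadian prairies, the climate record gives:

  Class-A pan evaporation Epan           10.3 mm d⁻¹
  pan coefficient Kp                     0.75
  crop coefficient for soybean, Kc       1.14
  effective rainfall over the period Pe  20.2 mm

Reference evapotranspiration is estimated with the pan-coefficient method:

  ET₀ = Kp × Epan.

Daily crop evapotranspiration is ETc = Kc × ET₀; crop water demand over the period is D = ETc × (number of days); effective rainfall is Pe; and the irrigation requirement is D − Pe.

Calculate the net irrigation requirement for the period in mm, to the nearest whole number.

ET₀ = 0.75 × 10.3 = 7.7250 mm/d
ETc = Kc × ET₀ = 1.14 × 7.7250 = 8.8065 mm/d
Crop demand D = ETc × 10 d = 8.8065 × 10 = 88.065 mm
D − Pe = 88.065 − 20.2 = 67.865 mm

68 mm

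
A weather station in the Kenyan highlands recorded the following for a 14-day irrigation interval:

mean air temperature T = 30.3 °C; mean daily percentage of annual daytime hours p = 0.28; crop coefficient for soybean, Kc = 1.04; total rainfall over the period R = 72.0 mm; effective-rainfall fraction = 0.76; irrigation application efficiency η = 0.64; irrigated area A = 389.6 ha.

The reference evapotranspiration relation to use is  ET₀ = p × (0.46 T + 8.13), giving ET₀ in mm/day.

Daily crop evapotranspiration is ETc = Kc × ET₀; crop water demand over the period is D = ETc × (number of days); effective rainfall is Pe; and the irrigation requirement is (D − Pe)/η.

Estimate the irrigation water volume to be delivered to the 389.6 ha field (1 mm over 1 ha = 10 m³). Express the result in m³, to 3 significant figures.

ET₀ = 0.28 × (0.46 × 30.3 + 8.13) = 0.28 × 22.068 = 6.1790 mm/d
ETc = Kc × ET₀ = 1.04 × 6.1790 = 6.4262 mm/d
Crop demand D = ETc × 14 d = 6.4262 × 14 = 89.967 mm
Pe = 0.76 × 72.0 = 54.720 mm
D − Pe = 89.967 − 54.720 = 35.247 mm
Gross irrigation = 35.247 / 0.64 = 55.073 mm
Volume = 55.073 mm × 389.6 ha × 10 = 214564.4 m³

215000 m³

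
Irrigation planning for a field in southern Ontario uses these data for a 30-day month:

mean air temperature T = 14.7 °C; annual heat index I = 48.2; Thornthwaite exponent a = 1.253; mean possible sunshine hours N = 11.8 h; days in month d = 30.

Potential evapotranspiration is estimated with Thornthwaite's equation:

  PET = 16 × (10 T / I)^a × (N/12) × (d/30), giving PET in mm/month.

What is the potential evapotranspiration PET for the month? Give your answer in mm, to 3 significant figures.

10T/I = 10 × 14.7 / 48.2 = 3.0498
(10T/I)^a = 3.0498^1.253 = 4.0438
Uncorrected PET = 16 × 4.0438 = 64.701 mm
Correction = (N/12)(d/30) = (11.8/12)(30/30) = 0.9833
PET = 64.701 × 0.9833 = 63.620 mm/month

63.6 mm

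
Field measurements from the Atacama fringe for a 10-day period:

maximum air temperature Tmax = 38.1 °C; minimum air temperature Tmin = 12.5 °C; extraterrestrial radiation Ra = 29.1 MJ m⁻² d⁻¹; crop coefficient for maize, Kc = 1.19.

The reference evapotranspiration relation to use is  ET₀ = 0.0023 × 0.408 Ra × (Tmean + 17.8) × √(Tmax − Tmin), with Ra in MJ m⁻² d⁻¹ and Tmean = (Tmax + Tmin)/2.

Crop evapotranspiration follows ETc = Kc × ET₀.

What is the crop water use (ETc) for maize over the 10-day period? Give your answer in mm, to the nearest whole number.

Tmean = (38.1 + 12.5)/2 = 25.30 °C
0.408 Ra = 0.408 × 29.1 = 11.8728 mm/d equivalent
ET₀ = 0.0023 × 11.8728 × (25.30 + 17.8) × √25.6 = 0.0023 × 11.8728 × 43.10 × 5.0596 = 5.9549 mm/d
ETc = Kc × ET₀ = 1.19 × 5.9549 = 7.0863 mm/d
Over 10 days: 7.0863 × 10 = 70.863 mm

71 mm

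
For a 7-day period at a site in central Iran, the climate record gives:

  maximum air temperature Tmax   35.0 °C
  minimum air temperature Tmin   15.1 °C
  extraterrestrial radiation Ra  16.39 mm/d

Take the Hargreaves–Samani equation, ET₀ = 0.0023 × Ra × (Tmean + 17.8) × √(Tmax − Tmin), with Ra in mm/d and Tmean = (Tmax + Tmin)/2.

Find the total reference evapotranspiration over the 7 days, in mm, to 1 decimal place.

50.4 mm

Tmean = (35.0 + 15.1)/2 = 25.05 °C
ET₀ = 0.0023 × 16.39 × (25.05 + 17.8) × √19.9 = 0.0023 × 16.39 × 42.85 × 4.4609 = 7.2058 mm/d
Over 7 days: 7.2058 × 7 = 50.441 mm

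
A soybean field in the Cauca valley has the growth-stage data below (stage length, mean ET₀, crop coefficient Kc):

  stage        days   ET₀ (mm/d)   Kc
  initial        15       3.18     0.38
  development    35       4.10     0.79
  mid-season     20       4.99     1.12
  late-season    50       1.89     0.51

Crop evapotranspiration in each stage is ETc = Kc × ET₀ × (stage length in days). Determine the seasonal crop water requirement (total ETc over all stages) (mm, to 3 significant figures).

291 mm

initial: 0.38 × 3.18 × 15 = 18.13 mm
development: 0.79 × 4.10 × 35 = 113.37 mm
mid-season: 1.12 × 4.99 × 20 = 111.78 mm
late-season: 0.51 × 1.89 × 50 = 48.20 mm
Seasonal total = 291.48 mm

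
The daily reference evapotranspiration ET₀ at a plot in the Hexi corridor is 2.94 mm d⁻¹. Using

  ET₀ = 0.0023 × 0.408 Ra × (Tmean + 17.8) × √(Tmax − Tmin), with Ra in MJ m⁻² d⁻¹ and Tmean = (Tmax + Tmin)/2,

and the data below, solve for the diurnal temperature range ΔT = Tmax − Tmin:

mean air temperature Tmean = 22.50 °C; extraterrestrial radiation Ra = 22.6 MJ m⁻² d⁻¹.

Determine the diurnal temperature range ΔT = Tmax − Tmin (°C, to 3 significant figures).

√ΔT = ET₀ / [0.0023 × 0.408 × Ra × (Tmean+17.8)] = 2.94 / (0.0023 × 9.2208 × 40.30) = 3.4399
ΔT = 3.4399² = 11.833 °C

11.8 °C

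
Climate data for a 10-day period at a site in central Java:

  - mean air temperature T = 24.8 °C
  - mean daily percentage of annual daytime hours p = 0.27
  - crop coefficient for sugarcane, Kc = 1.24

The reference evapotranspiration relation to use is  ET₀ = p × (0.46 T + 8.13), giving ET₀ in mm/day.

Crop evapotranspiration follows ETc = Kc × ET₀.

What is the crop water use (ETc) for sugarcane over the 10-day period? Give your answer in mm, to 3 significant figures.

ET₀ = 0.27 × (0.46 × 24.8 + 8.13) = 0.27 × 19.538 = 5.2753 mm/d
ETc = Kc × ET₀ = 1.24 × 5.2753 = 6.5414 mm/d
Over 10 days: 6.5414 × 10 = 65.414 mm

65.4 mm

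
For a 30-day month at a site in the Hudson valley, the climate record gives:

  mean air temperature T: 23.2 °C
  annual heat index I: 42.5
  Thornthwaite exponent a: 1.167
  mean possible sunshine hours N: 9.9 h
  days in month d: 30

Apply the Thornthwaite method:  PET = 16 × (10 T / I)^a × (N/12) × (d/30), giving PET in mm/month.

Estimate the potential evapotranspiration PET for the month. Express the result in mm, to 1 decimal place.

10T/I = 10 × 23.2 / 42.5 = 5.4588
(10T/I)^a = 5.4588^1.167 = 7.2476
Uncorrected PET = 16 × 7.2476 = 115.962 mm
Correction = (N/12)(d/30) = (9.9/12)(30/30) = 0.8250
PET = 115.962 × 0.8250 = 95.669 mm/month

95.7 mm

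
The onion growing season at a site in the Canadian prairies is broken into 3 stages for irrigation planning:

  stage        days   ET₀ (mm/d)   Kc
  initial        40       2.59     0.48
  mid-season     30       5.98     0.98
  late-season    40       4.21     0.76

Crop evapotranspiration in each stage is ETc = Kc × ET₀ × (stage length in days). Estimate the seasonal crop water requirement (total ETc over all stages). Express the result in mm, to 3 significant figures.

initial: 0.48 × 2.59 × 40 = 49.73 mm
mid-season: 0.98 × 5.98 × 30 = 175.81 mm
late-season: 0.76 × 4.21 × 40 = 127.98 mm
Seasonal total = 353.52 mm

354 mm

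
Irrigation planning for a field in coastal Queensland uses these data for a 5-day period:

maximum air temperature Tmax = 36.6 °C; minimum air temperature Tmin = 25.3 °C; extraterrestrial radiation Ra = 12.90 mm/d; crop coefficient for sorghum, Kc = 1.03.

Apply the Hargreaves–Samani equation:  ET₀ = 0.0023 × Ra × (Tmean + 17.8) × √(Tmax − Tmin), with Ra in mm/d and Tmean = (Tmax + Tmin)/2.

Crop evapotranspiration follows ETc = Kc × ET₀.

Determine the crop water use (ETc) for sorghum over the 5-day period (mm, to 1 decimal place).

Tmean = (36.6 + 25.3)/2 = 30.95 °C
ET₀ = 0.0023 × 12.90 × (30.95 + 17.8) × √11.3 = 0.0023 × 12.90 × 48.75 × 3.3615 = 4.8621 mm/d
ETc = Kc × ET₀ = 1.03 × 4.8621 = 5.0080 mm/d
Over 5 days: 5.0080 × 5 = 25.040 mm

25.0 mm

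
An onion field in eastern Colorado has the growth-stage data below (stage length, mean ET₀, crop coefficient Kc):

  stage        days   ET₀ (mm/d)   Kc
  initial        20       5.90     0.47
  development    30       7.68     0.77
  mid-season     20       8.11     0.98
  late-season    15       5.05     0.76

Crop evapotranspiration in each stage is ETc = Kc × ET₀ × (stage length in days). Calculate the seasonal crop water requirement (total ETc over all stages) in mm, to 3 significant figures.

initial: 0.47 × 5.90 × 20 = 55.46 mm
development: 0.77 × 7.68 × 30 = 177.41 mm
mid-season: 0.98 × 8.11 × 20 = 158.96 mm
late-season: 0.76 × 5.05 × 15 = 57.57 mm
Seasonal total = 449.40 mm

449 mm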